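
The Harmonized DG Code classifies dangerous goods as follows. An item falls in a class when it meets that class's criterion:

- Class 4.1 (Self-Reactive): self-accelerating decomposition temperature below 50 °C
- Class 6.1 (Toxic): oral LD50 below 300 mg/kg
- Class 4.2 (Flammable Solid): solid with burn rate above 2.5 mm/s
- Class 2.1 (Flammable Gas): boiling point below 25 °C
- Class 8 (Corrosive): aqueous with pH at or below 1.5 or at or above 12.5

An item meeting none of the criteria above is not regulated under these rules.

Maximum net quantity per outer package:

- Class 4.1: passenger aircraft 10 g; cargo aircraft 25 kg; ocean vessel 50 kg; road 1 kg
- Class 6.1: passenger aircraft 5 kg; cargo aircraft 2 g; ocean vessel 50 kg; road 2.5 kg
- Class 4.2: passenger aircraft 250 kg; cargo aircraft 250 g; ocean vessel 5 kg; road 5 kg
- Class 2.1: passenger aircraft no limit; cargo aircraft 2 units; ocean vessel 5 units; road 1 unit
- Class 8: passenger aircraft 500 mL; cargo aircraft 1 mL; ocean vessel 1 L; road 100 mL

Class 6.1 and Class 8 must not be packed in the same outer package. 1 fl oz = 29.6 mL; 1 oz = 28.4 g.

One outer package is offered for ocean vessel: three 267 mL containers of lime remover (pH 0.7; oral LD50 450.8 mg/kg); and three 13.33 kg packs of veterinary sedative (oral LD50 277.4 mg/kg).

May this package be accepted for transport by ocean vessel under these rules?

No

Lime remover: pH 0.7 ≤ 1.5 → Class 8 (Corrosive).
Veterinary sedative: oral LD50 277.4 mg/kg < 300 mg/kg → Class 6.1 (Toxic).
Class 6.1 quantity: three 13.33 kg packs = 39.99 kg.
39.99 kg is within the ocean vessel limit of 50 kg for Class 6.1.
Class 8 quantity: three 267 mL containers = 801 mL.
801 mL ≤ 1 L (ocean vessel limit, Class 8) — within limit.
Class 6.1 and Class 8 may not share an outer package.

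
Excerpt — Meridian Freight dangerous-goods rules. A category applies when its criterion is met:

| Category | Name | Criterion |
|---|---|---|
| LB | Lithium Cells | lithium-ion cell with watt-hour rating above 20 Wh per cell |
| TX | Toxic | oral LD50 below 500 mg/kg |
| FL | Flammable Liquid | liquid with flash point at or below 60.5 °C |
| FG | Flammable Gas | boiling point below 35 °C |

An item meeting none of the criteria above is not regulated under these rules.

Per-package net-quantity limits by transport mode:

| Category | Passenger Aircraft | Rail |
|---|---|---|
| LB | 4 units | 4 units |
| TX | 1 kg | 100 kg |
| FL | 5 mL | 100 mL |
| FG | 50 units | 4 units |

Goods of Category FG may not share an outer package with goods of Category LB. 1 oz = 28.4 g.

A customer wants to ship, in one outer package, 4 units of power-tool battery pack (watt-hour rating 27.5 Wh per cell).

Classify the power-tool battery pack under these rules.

Category LB

Power-tool battery pack: watt-hour rating 27.5 Wh per cell > 20 Wh per cell → Category LB (Lithium Cells).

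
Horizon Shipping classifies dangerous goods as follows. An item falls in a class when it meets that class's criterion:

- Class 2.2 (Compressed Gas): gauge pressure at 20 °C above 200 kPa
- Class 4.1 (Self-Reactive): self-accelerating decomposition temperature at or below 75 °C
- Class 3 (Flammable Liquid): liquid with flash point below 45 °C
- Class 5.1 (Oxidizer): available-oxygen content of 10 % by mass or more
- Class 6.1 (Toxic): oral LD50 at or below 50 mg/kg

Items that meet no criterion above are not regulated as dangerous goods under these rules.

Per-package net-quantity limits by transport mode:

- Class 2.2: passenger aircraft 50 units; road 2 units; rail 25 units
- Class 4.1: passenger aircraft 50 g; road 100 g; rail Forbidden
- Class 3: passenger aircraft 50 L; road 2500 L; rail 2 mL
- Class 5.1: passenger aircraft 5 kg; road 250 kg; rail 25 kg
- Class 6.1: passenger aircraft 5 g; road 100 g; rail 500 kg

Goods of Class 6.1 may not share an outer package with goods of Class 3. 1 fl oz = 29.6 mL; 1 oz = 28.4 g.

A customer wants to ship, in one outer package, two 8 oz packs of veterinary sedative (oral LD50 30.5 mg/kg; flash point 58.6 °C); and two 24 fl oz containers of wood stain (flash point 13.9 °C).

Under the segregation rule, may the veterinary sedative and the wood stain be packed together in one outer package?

The veterinary sedative has oral LD50 30.5 mg/kg, which is ≤ 50 mg/kg, so it is Class 6.1 (Toxic).
The wood stain has flash point 13.9 °C, which is < 45 °C, so it is Class 3 (Flammable Liquid).
Class 6.1 and Class 3 may not share an outer package.

No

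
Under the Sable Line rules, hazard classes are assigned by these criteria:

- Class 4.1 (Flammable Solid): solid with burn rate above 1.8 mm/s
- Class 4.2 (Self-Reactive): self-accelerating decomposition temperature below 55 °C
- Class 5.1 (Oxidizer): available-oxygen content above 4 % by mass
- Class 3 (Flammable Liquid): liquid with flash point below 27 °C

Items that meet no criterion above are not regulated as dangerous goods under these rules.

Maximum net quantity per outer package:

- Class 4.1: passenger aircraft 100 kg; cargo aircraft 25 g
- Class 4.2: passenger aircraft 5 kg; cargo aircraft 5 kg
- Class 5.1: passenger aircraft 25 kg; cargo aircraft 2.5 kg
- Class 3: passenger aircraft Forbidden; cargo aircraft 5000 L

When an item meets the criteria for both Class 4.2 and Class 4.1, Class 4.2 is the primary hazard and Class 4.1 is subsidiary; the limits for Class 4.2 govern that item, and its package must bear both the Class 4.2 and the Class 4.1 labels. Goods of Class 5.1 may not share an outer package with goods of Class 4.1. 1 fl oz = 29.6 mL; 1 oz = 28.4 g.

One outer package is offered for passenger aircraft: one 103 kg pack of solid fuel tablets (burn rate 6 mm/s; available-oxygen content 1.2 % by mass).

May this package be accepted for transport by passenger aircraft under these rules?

No

The solid fuel tablets have burn rate 6 mm/s, which is > 1.8 mm/s, so they are Class 4.1 (Flammable Solid).
Class 4.1 quantity: 103 kg.
103 kg exceeds the passenger aircraft limit of 100 kg for Class 4.1.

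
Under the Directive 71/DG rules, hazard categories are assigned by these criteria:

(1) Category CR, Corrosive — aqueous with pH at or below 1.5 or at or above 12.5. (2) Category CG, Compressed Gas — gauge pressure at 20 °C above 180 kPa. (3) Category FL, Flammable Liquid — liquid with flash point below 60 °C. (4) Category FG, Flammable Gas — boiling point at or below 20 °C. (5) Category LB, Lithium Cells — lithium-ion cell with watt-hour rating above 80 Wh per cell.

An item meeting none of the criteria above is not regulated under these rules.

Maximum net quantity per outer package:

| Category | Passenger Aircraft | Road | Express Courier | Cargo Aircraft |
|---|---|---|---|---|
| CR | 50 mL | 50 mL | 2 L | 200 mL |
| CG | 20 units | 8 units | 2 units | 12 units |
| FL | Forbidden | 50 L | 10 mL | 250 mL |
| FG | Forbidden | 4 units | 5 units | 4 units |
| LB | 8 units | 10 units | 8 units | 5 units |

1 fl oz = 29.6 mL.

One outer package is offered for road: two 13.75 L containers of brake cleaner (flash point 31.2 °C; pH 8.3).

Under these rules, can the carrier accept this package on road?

Yes

Flash point 31.2 °C meets the Category FL criterion (Flammable Liquid), so the brake cleaner is Category FL.
Category FL quantity: two 13.75 L containers = 27.5 L.
27.5 L ≤ 50 L (road limit, Category FL) — within limit.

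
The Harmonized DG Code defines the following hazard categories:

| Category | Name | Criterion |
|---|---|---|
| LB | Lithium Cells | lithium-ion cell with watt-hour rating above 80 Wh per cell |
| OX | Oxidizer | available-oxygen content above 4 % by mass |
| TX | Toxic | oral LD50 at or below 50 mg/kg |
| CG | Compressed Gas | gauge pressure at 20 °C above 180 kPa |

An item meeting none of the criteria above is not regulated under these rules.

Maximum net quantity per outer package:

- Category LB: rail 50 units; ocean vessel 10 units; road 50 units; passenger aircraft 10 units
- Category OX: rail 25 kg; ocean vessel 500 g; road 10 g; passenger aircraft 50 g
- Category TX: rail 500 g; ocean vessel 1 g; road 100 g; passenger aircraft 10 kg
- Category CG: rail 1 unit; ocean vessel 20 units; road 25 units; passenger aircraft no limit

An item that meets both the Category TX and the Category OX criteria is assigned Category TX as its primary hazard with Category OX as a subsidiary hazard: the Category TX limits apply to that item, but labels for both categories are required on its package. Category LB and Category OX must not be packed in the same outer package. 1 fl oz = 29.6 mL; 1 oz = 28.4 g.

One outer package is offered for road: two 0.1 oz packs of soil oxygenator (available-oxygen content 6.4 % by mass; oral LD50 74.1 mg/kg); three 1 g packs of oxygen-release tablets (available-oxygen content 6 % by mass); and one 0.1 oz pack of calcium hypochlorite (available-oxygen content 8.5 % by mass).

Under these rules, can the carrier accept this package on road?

No

Available-oxygen content 6.4 % by mass meets the Category OX criterion (Oxidizer), so the soil oxygenator is Category OX.
With available-oxygen content 6 % by mass (> 4 % by mass), the oxygen-release tablets fall in Category OX.
With available-oxygen content 8.5 % by mass (> 4 % by mass), the calcium hypochlorite falls in Category OX.
Total Category OX: (two 0.1 oz packs = 5.68 g) + (three 1 g packs = 3 g) + (one 0.1 oz pack = 2.84 g) = 11.52 g.
11.52 g exceeds the road limit of 10 g for Category OX.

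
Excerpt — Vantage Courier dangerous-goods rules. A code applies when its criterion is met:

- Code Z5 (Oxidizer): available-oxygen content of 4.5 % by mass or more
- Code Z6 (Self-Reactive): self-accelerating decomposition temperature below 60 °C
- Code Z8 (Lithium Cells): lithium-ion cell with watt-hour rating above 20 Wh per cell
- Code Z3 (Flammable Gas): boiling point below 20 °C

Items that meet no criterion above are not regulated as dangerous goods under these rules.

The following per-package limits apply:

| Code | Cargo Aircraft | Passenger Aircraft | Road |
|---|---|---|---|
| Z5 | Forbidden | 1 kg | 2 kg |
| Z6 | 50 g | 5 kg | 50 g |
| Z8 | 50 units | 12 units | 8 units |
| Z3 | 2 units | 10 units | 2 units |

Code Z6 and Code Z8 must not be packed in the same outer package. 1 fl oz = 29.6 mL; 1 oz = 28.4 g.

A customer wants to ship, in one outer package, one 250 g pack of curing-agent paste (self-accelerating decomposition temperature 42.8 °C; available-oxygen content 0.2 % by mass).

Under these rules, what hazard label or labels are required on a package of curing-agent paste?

The curing-agent paste has self-accelerating decomposition temperature 42.8 °C, which is < 60 °C, so it is Code Z6 (Self-Reactive).
Only the Code Z6 label is required.

Code Z6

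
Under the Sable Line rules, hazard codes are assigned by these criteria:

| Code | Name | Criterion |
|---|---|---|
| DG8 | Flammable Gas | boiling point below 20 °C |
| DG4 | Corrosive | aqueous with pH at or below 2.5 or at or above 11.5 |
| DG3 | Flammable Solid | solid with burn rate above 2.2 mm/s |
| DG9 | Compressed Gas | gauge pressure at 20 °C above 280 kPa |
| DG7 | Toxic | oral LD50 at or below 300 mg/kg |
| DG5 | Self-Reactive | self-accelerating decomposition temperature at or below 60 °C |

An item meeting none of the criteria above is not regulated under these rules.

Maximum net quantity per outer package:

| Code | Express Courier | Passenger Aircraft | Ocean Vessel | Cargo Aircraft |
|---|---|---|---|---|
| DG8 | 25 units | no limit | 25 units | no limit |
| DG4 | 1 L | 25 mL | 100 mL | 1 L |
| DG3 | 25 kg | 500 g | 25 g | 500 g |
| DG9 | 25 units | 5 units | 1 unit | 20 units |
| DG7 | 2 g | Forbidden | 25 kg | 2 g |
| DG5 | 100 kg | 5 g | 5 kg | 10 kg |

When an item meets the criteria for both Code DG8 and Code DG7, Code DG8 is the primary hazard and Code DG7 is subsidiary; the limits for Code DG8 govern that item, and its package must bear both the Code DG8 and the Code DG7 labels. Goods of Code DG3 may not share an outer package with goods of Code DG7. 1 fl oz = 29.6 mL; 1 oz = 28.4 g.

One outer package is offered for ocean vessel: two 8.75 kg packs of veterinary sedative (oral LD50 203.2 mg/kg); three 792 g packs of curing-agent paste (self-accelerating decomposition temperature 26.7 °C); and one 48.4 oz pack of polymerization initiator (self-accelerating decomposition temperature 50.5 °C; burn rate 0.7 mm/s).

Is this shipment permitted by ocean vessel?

Veterinary sedative: oral LD50 203.2 mg/kg ≤ 300 mg/kg → Code DG7 (Toxic).
Self-accelerating decomposition temperature 26.7 °C meets the Code DG5 criterion (Self-Reactive), so the curing-agent paste is Code DG5.
Polymerization initiator: self-accelerating decomposition temperature 50.5 °C ≤ 60 °C → Code DG5 (Self-Reactive).
Total Code DG5: (three 792 g packs = 2.376 kg) + (one 48.4 oz pack = 1374.56 g) = 3750.56 g.
3750.56 g is within the ocean vessel limit of 5 kg for Code DG5.
Code DG7 quantity: two 8.75 kg packs = 17.5 kg.
17.5 kg ≤ 25 kg (ocean vessel limit, Code DG7) — within limit.
The segregation rule (Code DG3 with Code DG7) does not apply to Code DG5 with Code DG7.
Every hazard code is within its ocean vessel limit and no segregation rule is violated.

Yes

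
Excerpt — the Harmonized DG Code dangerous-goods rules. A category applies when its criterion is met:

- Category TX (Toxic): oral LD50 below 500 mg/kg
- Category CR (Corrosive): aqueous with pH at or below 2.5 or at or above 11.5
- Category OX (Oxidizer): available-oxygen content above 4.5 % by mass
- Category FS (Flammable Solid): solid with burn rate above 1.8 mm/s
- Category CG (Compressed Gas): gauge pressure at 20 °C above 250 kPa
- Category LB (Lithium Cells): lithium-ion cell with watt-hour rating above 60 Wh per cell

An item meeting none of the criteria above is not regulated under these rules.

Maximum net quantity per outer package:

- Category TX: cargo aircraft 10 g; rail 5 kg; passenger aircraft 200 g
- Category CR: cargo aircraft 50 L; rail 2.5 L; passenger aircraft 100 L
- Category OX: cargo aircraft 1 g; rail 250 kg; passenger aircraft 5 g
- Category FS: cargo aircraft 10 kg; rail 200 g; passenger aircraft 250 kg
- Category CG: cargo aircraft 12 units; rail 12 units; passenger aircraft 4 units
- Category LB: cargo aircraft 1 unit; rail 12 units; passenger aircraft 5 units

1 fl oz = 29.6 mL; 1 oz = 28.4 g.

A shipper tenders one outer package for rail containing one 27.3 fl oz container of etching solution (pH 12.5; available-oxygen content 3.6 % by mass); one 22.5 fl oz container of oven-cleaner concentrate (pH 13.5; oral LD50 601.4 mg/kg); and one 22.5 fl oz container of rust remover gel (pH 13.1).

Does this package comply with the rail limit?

Etching solution: pH 12.5 ≥ 11.5 → Category CR (Corrosive).
With pH 13.5 (≥ 11.5), the oven-cleaner concentrate falls in Category CR.
Rust remover gel: pH 13.1 ≥ 11.5 → Category CR (Corrosive).
Total Category CR: (one 27.3 fl oz container = 808.08 mL) + (one 22.5 fl oz container = 666 mL) + (one 22.5 fl oz container = 666 mL) = 2140.08 mL.
That is within the Category CR rail limit of 2.5 L.

Yes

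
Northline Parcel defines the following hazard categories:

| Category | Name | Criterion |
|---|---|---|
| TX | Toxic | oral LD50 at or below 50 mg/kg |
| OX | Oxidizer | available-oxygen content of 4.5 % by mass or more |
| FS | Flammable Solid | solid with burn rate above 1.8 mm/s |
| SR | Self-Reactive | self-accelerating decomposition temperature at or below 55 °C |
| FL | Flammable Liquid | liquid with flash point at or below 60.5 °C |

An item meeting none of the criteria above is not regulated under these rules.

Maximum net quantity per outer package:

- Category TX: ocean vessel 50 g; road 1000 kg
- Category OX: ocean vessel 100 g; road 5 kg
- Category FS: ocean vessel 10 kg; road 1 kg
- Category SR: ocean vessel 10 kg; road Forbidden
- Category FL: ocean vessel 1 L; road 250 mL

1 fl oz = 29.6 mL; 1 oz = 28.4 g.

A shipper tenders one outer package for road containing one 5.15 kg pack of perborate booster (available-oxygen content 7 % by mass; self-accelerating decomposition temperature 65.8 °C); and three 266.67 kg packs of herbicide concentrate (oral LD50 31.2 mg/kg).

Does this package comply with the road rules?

With available-oxygen content 7 % by mass (≥ 4.5 % by mass), the perborate booster falls in Category OX.
The herbicide concentrate has oral LD50 31.2 mg/kg, which is ≤ 50 mg/kg, so it is Category TX (Toxic).
Category TX quantity: three 266.67 kg packs = 800.01 kg.
800.01 kg is within the road limit of 1000 kg for Category TX.
Category OX quantity: 5.15 kg.
5.15 kg exceeds the road limit of 5 kg for Category OX.

No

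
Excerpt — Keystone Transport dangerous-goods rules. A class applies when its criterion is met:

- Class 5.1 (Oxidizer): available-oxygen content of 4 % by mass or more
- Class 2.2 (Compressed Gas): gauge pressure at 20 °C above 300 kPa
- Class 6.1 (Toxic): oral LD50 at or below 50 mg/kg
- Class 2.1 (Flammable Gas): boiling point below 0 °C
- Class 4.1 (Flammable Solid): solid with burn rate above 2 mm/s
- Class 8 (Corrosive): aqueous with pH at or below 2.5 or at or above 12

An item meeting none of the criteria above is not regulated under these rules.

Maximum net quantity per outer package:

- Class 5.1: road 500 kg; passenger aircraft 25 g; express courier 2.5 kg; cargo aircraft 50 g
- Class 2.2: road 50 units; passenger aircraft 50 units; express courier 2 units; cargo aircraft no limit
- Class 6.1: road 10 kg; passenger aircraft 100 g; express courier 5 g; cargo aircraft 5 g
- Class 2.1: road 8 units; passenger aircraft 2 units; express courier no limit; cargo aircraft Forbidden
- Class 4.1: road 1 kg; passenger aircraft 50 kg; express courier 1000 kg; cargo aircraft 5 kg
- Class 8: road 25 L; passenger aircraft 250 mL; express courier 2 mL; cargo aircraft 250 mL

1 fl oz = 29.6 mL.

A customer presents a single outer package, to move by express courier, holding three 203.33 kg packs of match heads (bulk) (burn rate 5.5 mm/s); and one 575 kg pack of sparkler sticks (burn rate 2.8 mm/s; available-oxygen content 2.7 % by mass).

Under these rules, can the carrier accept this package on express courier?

With burn rate 5.5 mm/s (> 2 mm/s), the match heads (bulk) fall in Class 4.1.
The sparkler sticks have burn rate 2.8 mm/s, which is > 2 mm/s, so they are Class 4.1 (Flammable Solid).
Class 4.1 net quantity: (three 203.33 kg packs = 609.99 kg) + 575 kg = 1184.99 kg.
That exceeds the Class 4.1 express courier limit of 1000 kg.

No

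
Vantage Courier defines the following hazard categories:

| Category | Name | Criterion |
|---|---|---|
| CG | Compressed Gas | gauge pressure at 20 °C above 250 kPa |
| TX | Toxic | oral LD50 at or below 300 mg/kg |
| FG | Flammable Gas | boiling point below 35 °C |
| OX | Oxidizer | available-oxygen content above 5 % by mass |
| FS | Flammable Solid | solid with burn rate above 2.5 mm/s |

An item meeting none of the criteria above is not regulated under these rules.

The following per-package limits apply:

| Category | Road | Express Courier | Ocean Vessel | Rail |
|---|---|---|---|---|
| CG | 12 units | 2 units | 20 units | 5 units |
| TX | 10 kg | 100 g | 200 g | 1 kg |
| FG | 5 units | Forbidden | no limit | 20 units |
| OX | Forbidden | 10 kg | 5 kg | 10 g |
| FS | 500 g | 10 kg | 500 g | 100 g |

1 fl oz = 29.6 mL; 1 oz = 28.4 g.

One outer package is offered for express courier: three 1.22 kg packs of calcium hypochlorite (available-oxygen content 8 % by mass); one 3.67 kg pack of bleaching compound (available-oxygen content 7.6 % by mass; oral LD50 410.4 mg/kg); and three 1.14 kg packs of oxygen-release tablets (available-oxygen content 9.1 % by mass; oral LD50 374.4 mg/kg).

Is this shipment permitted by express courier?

No

The calcium hypochlorite has available-oxygen content 8 % by mass, which is > 5 % by mass, so it is Category OX (Oxidizer).
With available-oxygen content 7.6 % by mass (> 5 % by mass), the bleaching compound falls in Category OX.
The oxygen-release tablets have available-oxygen content 9.1 % by mass, which is > 5 % by mass, so they are Category OX (Oxidizer).
Category OX net quantity: (three 1.22 kg packs = 3.66 kg) + 3.67 kg + (three 1.14 kg packs = 3.42 kg) = 10.75 kg.
10.75 kg > 10 kg (express courier limit, Category OX) — over the limit.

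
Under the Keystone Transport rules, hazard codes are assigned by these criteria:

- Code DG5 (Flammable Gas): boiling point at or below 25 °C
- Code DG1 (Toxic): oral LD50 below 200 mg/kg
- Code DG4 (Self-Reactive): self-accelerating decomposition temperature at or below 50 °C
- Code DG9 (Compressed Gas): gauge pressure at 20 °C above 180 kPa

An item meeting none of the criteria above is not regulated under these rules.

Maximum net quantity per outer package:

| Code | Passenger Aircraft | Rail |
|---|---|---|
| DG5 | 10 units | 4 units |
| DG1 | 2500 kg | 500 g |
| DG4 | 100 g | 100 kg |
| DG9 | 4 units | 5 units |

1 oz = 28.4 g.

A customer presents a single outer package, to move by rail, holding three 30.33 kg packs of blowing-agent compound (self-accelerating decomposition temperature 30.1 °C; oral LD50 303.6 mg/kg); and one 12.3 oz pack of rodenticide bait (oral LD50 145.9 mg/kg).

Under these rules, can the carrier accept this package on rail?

Yes

The blowing-agent compound has self-accelerating decomposition temperature 30.1 °C, which is ≤ 50 °C, so it is Code DG4 (Self-Reactive).
With oral LD50 145.9 mg/kg (< 200 mg/kg), the rodenticide bait falls in Code DG1.
Code DG4 quantity: three 30.33 kg packs = 90.99 kg.
That is within the Code DG4 rail limit of 100 kg.
Code DG1 quantity: one 12.3 oz pack = 349.32 g.
That is within the Code DG1 rail limit of 500 g.
Every hazard code is within its rail limit and no segregation rule is violated.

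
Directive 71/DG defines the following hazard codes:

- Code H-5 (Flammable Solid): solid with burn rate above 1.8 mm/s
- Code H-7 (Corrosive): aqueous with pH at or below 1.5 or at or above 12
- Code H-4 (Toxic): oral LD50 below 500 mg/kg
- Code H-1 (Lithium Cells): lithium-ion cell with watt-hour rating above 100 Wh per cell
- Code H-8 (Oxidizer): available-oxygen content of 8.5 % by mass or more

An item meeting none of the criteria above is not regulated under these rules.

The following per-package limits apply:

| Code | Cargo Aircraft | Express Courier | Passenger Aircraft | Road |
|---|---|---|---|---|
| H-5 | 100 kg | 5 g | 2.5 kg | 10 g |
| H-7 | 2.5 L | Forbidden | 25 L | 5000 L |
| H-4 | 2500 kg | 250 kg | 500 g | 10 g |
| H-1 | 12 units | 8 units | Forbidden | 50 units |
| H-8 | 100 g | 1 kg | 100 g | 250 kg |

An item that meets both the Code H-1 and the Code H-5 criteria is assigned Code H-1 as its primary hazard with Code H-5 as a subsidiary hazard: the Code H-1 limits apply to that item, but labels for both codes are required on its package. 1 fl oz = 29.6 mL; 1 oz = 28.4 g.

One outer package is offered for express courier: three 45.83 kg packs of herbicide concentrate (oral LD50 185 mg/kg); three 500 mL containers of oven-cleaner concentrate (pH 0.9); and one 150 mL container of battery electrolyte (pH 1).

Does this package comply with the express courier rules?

No

With oral LD50 185 mg/kg (< 500 mg/kg), the herbicide concentrate falls in Code H-4.
The oven-cleaner concentrate has pH 0.9, which is ≤ 1.5, so it is Code H-7 (Corrosive).
Battery electrolyte: pH 1 ≤ 1.5 → Code H-7 (Corrosive).
Total Code H-7: (three 500 mL containers = 1.5 L) + 150 mL = 1.65 L.
Code H-7 is Forbidden by express courier.
Code H-4 quantity: three 45.83 kg packs = 137.49 kg.
137.49 kg ≤ 250 kg (express courier limit, Code H-4) — within limit.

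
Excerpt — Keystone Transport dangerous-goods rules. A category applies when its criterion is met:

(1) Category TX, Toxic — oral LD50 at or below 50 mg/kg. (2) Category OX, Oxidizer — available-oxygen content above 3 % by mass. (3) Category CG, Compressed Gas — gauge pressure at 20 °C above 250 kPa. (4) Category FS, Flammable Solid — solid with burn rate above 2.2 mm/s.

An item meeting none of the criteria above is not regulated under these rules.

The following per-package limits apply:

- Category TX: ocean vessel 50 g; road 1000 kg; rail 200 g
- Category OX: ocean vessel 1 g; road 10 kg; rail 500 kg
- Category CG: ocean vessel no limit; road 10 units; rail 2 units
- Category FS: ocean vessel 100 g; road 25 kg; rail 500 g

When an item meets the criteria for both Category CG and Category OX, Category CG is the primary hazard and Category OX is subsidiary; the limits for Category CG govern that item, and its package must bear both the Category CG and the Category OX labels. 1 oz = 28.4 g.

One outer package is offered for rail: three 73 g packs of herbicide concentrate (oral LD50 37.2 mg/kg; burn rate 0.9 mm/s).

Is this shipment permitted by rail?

No

With oral LD50 37.2 mg/kg (≤ 50 mg/kg), the herbicide concentrate falls in Category TX.
Category TX quantity: three 73 g packs = 219 g.
219 g > 200 g (rail limit, Category TX) — over the limit.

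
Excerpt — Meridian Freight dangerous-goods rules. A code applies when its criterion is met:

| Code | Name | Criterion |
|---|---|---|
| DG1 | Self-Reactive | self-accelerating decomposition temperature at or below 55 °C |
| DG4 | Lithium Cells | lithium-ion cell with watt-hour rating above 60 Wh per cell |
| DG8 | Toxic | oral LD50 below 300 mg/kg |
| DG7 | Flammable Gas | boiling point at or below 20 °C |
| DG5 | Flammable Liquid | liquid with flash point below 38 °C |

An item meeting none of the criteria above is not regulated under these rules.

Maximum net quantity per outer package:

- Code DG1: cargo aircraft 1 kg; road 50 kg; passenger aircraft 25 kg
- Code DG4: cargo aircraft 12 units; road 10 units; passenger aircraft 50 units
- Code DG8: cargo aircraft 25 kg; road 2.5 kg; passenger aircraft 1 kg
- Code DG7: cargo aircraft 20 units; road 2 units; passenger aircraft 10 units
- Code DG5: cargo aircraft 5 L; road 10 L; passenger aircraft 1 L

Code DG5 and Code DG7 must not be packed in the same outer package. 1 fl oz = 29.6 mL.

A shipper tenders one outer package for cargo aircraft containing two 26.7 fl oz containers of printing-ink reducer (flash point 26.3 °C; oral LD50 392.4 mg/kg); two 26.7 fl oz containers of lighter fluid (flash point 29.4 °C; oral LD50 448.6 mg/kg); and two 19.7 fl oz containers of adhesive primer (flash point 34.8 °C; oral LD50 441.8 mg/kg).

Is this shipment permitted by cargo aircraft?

Printing-ink reducer: flash point 26.3 °C < 38 °C → Code DG5 (Flammable Liquid).
The lighter fluid has flash point 29.4 °C, which is < 38 °C, so it is Code DG5 (Flammable Liquid).
With flash point 34.8 °C (< 38 °C), the adhesive primer falls in Code DG5.
Code DG5 net quantity: (two 26.7 fl oz containers = 1580.64 mL) + (two 26.7 fl oz containers = 1580.64 mL) + (two 19.7 fl oz containers = 1166.24 mL) = 4327.52 mL.
4327.52 mL ≤ 5 L (cargo aircraft limit, Code DG5) — within limit.

Yes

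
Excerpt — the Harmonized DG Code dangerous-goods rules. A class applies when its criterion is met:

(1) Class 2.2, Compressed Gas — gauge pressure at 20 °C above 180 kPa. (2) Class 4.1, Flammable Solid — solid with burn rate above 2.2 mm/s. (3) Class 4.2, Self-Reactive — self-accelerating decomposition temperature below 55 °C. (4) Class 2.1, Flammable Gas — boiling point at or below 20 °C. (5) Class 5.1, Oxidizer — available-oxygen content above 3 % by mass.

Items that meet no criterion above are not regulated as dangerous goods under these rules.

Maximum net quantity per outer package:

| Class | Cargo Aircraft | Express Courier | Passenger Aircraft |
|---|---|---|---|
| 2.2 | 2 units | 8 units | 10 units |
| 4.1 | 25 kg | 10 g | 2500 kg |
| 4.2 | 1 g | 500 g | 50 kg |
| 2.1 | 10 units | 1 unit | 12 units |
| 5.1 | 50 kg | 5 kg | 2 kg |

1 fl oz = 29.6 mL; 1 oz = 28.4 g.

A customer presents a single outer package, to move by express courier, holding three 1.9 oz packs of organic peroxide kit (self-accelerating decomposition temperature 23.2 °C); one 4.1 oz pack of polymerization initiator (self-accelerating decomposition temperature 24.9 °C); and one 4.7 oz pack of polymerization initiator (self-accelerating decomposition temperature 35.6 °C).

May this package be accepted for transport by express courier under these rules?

Yes

Self-accelerating decomposition temperature 23.2 °C meets the Class 4.2 criterion (Self-Reactive), so the organic peroxide kit is Class 4.2.
With self-accelerating decomposition temperature 24.9 °C (< 55 °C), the polymerization initiator falls in Class 4.2.
Polymerization initiator: self-accelerating decomposition temperature 35.6 °C < 55 °C → Class 4.2 (Self-Reactive).
Class 4.2 net quantity: (three 1.9 oz packs = 161.88 g) + (one 4.1 oz pack = 116.44 g) + (one 4.7 oz pack = 133.48 g) = 411.8 g.
That is within the Class 4.2 express courier limit of 500 g.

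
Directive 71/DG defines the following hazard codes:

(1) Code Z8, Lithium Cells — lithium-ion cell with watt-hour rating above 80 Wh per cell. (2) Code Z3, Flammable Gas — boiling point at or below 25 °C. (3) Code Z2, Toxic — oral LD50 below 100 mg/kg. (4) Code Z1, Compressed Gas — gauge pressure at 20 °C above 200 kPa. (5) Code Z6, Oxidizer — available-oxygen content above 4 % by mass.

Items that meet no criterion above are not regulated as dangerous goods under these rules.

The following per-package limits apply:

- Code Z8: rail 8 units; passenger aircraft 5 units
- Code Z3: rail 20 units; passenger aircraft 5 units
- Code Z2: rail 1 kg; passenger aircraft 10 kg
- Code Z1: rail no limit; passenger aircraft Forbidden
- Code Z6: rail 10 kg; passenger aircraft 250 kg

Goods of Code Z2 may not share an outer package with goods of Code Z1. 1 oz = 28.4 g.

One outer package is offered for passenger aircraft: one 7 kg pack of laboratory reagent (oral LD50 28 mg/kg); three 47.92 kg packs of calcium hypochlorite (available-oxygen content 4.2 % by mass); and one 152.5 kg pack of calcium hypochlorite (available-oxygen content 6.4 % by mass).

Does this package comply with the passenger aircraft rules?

Oral LD50 28 mg/kg meets the Code Z2 criterion (Toxic), so the laboratory reagent is Code Z2.
Calcium hypochlorite: available-oxygen content 4.2 % by mass > 4 % by mass → Code Z6 (Oxidizer).
Available-oxygen content 6.4 % by mass meets the Code Z6 criterion (Oxidizer), so the calcium hypochlorite is Code Z6.
Total Code Z6: (three 47.92 kg packs = 143.76 kg) + 152.5 kg = 296.26 kg.
That exceeds the Code Z6 passenger aircraft limit of 250 kg.
Code Z2 quantity: 7 kg.
7 kg ≤ 10 kg (passenger aircraft limit, Code Z2) — within limit.
The segregation rule (Code Z2 with Code Z1) does not apply to Code Z6 with Code Z2.

No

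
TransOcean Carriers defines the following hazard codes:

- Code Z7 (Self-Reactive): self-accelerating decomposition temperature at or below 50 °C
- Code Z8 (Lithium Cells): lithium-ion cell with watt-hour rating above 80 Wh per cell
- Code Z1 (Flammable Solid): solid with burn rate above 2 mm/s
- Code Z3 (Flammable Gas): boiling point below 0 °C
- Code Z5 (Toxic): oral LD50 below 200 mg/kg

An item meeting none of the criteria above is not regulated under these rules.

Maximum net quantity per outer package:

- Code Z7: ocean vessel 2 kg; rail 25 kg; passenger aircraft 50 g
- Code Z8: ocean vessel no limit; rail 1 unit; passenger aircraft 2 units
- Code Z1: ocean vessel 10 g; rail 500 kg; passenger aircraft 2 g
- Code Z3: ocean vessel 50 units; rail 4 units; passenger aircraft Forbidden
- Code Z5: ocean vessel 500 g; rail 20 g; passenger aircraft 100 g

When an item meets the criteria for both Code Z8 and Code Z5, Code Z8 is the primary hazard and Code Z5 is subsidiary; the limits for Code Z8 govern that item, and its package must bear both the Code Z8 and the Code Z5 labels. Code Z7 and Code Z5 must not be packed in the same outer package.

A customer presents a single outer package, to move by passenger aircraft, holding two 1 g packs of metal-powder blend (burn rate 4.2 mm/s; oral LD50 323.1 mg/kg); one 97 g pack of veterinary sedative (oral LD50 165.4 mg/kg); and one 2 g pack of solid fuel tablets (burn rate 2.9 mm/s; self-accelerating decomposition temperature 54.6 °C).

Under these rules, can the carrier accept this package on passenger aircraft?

Metal-powder blend: burn rate 4.2 mm/s > 2 mm/s → Code Z1 (Flammable Solid).
With oral LD50 165.4 mg/kg (< 200 mg/kg), the veterinary sedative falls in Code Z5.
Solid fuel tablets: burn rate 2.9 mm/s > 2 mm/s → Code Z1 (Flammable Solid).
Total Code Z1: (two 1 g packs = 2 g) + 2 g = 4 g.
4 g exceeds the passenger aircraft limit of 2 g for Code Z1.
Code Z5 quantity: 97 g.
97 g is within the passenger aircraft limit of 100 g for Code Z5.
The segregation rule (Code Z7 with Code Z5) does not apply to Code Z1 with Code Z5.

No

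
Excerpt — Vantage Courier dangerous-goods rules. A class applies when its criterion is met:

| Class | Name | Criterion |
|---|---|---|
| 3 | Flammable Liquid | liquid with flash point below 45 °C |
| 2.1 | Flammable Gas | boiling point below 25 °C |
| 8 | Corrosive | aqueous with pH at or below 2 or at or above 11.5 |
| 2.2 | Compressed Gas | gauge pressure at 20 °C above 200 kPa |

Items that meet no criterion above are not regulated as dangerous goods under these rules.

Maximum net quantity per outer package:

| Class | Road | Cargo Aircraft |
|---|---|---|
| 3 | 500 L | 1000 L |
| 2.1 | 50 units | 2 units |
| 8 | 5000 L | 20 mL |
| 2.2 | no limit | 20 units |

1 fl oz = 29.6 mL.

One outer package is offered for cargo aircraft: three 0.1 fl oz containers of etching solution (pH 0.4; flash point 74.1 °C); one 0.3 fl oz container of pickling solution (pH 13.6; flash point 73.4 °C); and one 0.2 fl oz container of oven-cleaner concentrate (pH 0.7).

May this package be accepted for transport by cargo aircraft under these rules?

No

With pH 0.4 (≤ 2), the etching solution falls in Class 8.
pH 13.6 meets the Class 8 criterion (Corrosive), so the pickling solution is Class 8.
Oven-cleaner concentrate: pH 0.7 ≤ 2 → Class 8 (Corrosive).
Total Class 8: (three 0.1 fl oz containers = 8.88 mL) + (one 0.3 fl oz container = 8.88 mL) + (one 0.2 fl oz container = 5.92 mL) = 23.68 mL.
23.68 mL > 20 mL (cargo aircraft limit, Class 8) — over the limit.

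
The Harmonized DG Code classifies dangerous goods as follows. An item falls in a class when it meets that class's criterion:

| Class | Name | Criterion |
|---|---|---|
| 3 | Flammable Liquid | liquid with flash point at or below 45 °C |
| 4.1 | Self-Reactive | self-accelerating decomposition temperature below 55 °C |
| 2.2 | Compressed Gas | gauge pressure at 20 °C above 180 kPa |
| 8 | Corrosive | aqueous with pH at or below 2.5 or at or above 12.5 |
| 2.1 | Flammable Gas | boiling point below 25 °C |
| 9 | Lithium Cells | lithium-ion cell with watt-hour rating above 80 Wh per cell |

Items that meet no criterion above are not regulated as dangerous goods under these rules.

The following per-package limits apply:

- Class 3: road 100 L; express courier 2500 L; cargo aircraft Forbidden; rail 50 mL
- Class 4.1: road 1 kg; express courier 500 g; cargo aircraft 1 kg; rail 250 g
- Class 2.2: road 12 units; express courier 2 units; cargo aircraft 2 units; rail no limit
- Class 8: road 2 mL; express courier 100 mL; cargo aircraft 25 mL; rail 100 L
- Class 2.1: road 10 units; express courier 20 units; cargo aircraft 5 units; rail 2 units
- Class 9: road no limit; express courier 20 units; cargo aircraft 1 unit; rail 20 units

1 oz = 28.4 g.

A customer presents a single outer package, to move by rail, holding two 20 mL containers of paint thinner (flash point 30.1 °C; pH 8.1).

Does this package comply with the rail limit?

The paint thinner has flash point 30.1 °C, which is ≤ 45 °C, so it is Class 3 (Flammable Liquid).
Class 3 quantity: two 20 mL containers = 40 mL.
That is within the Class 3 rail limit of 50 mL.

Yes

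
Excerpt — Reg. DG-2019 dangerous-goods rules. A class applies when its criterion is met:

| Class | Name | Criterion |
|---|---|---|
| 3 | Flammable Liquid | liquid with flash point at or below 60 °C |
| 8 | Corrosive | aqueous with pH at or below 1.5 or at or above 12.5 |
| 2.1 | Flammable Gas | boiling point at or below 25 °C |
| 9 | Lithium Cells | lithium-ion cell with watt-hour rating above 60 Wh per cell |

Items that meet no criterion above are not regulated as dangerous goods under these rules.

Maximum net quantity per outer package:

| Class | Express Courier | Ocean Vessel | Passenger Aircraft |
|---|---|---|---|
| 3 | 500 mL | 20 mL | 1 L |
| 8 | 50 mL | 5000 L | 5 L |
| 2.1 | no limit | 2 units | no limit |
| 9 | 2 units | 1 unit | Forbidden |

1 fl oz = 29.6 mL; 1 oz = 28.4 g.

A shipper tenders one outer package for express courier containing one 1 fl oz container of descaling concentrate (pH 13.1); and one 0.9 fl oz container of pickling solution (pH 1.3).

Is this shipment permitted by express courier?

pH 13.1 meets the Class 8 criterion (Corrosive), so the descaling concentrate is Class 8.
pH 1.3 meets the Class 8 criterion (Corrosive), so the pickling solution is Class 8.
Total Class 8: (one 1 fl oz container = 29.6 mL) + (one 0.9 fl oz container = 26.64 mL) = 56.24 mL.
56.24 mL exceeds the express courier limit of 50 mL for Class 8.

No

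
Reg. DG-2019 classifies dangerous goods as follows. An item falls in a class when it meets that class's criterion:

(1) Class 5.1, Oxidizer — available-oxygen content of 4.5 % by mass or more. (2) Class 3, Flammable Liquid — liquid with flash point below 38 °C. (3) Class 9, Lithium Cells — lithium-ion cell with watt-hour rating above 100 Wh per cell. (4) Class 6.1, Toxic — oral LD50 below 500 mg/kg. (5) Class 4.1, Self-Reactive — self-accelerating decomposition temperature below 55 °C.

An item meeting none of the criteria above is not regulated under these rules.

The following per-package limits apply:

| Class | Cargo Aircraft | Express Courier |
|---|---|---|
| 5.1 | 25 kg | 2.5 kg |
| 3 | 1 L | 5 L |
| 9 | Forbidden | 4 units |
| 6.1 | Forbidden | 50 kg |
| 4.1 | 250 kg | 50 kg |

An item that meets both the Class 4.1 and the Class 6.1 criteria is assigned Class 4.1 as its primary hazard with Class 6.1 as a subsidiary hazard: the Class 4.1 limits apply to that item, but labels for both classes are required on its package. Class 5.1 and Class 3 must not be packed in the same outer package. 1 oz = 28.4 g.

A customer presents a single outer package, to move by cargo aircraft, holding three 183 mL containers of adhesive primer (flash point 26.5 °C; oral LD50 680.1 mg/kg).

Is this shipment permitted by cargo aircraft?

Yes

The adhesive primer has flash point 26.5 °C, which is < 38 °C, so it is Class 3 (Flammable Liquid).
Class 3 quantity: three 183 mL containers = 549 mL.
549 mL ≤ 1 L (cargo aircraft limit, Class 3) — within limit.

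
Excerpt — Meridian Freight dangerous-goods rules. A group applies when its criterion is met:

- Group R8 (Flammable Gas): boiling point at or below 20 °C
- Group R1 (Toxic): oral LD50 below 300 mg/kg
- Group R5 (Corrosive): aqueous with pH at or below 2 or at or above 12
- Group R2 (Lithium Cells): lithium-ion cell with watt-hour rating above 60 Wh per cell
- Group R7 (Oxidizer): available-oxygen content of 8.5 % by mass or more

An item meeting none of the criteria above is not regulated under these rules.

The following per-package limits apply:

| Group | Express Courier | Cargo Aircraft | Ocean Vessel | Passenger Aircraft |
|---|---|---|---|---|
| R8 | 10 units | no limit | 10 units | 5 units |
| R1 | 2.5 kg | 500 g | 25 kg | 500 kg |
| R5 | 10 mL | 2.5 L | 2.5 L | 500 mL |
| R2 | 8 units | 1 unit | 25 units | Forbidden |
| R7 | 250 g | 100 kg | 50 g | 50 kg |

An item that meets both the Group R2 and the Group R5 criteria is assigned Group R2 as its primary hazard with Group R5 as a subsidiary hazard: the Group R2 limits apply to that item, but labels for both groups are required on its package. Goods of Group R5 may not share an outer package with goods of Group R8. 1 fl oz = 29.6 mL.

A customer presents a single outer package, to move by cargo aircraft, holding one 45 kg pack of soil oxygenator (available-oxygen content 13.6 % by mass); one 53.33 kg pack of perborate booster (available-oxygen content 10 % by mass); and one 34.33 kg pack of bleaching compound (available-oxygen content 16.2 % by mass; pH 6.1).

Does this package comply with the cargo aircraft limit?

No

Available-oxygen content 13.6 % by mass meets the Group R7 criterion (Oxidizer), so the soil oxygenator is Group R7.
Available-oxygen content 10 % by mass meets the Group R7 criterion (Oxidizer), so the perborate booster is Group R7.
With available-oxygen content 16.2 % by mass (≥ 8.5 % by mass), the bleaching compound falls in Group R7.
Total Group R7: 45 kg + 53.33 kg + 34.33 kg = 132.66 kg.
That exceeds the Group R7 cargo aircraft limit of 100 kg.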